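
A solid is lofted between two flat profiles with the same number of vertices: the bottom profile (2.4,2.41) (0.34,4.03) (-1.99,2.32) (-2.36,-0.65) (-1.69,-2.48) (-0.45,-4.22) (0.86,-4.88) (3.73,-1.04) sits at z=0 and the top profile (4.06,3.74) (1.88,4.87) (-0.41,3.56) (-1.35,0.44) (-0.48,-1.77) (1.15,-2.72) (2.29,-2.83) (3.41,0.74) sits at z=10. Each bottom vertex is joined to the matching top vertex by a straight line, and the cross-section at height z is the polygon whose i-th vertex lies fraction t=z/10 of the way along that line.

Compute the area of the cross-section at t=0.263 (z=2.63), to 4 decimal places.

Area at t=0.263: 32.9620

Cross-section at t=0.263: each vertex is (1-t)·p0[i] + t·p1[i].
  v1: (1-0.263)·(2.4,2.41) + 0.263·(4.06,3.74) = (2.8366,2.7598)
  v2: (1-0.263)·(0.34,4.03) + 0.263·(1.88,4.87) = (0.7450,4.2509)
  v3: (1-0.263)·(-1.99,2.32) + 0.263·(-0.41,3.56) = (-1.5745,2.6461)
  v4: (1-0.263)·(-2.36,-0.65) + 0.263·(-1.35,0.44) = (-2.0944,-0.3633)
  v5: (1-0.263)·(-1.69,-2.48) + 0.263·(-0.48,-1.77) = (-1.3718,-2.2933)
  v6: (1-0.263)·(-0.45,-4.22) + 0.263·(1.15,-2.72) = (-0.0292,-3.8255)
  v7: (1-0.263)·(0.86,-4.88) + 0.263·(2.29,-2.83) = (1.2361,-4.3408)
  v8: (1-0.263)·(3.73,-1.04) + 0.263·(3.41,0.74) = (3.6458,-0.5719)
Shoelace sum Σ(x_i·y_{i+1} − x_{i+1}·y_i):
  i=1: 2.8366·4.2509 − 0.7450·2.7598 = +10.0020 (running +10.0020)
  i=2: 0.7450·2.6461 − -1.5745·4.2509 = +8.6643 (running +18.6663)
  i=3: -1.5745·-0.3633 − -2.0944·2.6461 = +6.1140 (running +24.7803)
  i=4: -2.0944·-2.2933 − -1.3718·-0.3633 = +4.3046 (running +29.0848)
  i=5: -1.3718·-3.8255 − -0.0292·-2.2933 = +5.1807 (running +34.2656)
  i=6: -0.0292·-4.3408 − 1.2361·-3.8255 = +4.8554 (running +39.1210)
  i=7: 1.2361·-0.5719 − 3.6458·-4.3408 = +15.1192 (running +54.2402)
  i=8: 3.6458·2.7598 − 2.8366·-0.5719 = +11.6839 (running +65.9241)
Area = |Σ|/2 = |65.9241|/2 = 32.9620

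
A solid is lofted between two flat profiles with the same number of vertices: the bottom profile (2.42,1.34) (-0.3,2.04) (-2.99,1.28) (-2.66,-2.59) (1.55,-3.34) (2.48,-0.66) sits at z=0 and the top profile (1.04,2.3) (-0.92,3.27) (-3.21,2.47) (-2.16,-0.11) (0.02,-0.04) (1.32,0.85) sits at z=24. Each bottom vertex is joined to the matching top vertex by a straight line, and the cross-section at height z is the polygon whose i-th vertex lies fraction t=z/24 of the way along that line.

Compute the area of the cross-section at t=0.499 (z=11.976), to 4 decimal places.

Cross-section at t=0.499: each vertex is (1-t)·p0[i] + t·p1[i].
  v1: (1-0.499)·(2.42,1.34) + 0.499·(1.04,2.3) = (1.7314,1.8190)
  v2: (1-0.499)·(-0.3,2.04) + 0.499·(-0.92,3.27) = (-0.6094,2.6538)
  v3: (1-0.499)·(-2.99,1.28) + 0.499·(-3.21,2.47) = (-3.0998,1.8738)
  v4: (1-0.499)·(-2.66,-2.59) + 0.499·(-2.16,-0.11) = (-2.4105,-1.3525)
  v5: (1-0.499)·(1.55,-3.34) + 0.499·(0.02,-0.04) = (0.7865,-1.6933)
  v6: (1-0.499)·(2.48,-0.66) + 0.499·(1.32,0.85) = (1.9012,0.0935)
Shoelace sum Σ(x_i·y_{i+1} − x_{i+1}·y_i):
  i=1: 1.7314·2.6538 − -0.6094·1.8190 = +5.7032 (running +5.7032)
  i=2: -0.6094·1.8738 − -3.0998·2.6538 = +7.0842 (running +12.7874)
  i=3: -3.0998·-1.3525 − -2.4105·1.8738 = +8.7092 (running +21.4966)
  i=4: -2.4105·-1.6933 − 0.7865·-1.3525 = +5.1455 (running +26.6421)
  i=5: 0.7865·0.0935 − 1.9012·-1.6933 = +3.2928 (running +29.9349)
  i=6: 1.9012·1.8190 − 1.7314·0.0935 = +3.2964 (running +33.2313)
Area = |Σ|/2 = |33.2313|/2 = 16.6156

Area at t=0.499: 16.6156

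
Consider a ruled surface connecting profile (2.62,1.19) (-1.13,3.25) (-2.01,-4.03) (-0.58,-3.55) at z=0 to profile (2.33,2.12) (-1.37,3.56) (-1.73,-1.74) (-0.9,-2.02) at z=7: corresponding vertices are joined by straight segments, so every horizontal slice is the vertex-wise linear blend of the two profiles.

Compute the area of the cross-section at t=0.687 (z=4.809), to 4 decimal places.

Area at t=0.687: 13.6952

Cross-section at t=0.687: each vertex is (1-t)·p0[i] + t·p1[i].
  v1: (1-0.687)·(2.62,1.19) + 0.687·(2.33,2.12) = (2.4208,1.8289)
  v2: (1-0.687)·(-1.13,3.25) + 0.687·(-1.37,3.56) = (-1.2949,3.4630)
  v3: (1-0.687)·(-2.01,-4.03) + 0.687·(-1.73,-1.74) = (-1.8176,-2.4568)
  v4: (1-0.687)·(-0.58,-3.55) + 0.687·(-0.9,-2.02) = (-0.7998,-2.4989)
Shoelace sum Σ(x_i·y_{i+1} − x_{i+1}·y_i):
  i=1: 2.4208·3.4630 − -1.2949·1.8289 = +10.7513 (running +10.7513)
  i=2: -1.2949·-2.4568 − -1.8176·3.4630 = +9.4757 (running +20.2269)
  i=3: -1.8176·-2.4989 − -0.7998·-2.4568 = +2.5771 (running +22.8040)
  i=4: -0.7998·1.8289 − 2.4208·-2.4989 = +4.5864 (running +27.3904)
Area = |Σ|/2 = |27.3904|/2 = 13.6952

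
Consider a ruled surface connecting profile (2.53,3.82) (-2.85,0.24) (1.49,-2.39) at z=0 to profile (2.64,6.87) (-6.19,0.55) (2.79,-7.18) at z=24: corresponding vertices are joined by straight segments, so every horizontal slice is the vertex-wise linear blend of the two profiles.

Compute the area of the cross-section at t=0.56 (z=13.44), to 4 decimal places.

Cross-section at t=0.56: each vertex is (1-t)·p0[i] + t·p1[i].
  v1: (1-0.56)·(2.53,3.82) + 0.56·(2.64,6.87) = (2.5916,5.5280)
  v2: (1-0.56)·(-2.85,0.24) + 0.56·(-6.19,0.55) = (-4.7204,0.4136)
  v3: (1-0.56)·(1.49,-2.39) + 0.56·(2.79,-7.18) = (2.2180,-5.0724)
Shoelace sum Σ(x_i·y_{i+1} − x_{i+1}·y_i):
  i=1: 2.5916·0.4136 − -4.7204·5.5280 = +27.1663 (running +27.1663)
  i=2: -4.7204·-5.0724 − 2.2180·0.4136 = +23.0264 (running +50.1926)
  i=3: 2.2180·5.5280 − 2.5916·-5.0724 = +25.4067 (running +75.5994)
Area = |Σ|/2 = |75.5994|/2 = 37.7997

Area at t=0.56: 37.7997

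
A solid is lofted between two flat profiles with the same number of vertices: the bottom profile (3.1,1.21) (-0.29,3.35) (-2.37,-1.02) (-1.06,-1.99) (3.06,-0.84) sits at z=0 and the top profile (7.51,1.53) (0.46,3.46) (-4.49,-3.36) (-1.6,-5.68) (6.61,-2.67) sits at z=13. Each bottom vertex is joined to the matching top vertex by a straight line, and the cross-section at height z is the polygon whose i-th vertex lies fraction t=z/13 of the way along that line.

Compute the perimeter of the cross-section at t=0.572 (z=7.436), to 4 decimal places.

Cross-section at t=0.572: each vertex is (1-t)·p0[i] + t·p1[i].
  v1: (1-0.572)·(3.1,1.21) + 0.572·(7.51,1.53) = (5.6225,1.3930)
  v2: (1-0.572)·(-0.29,3.35) + 0.572·(0.46,3.46) = (0.1390,3.4129)
  v3: (1-0.572)·(-2.37,-1.02) + 0.572·(-4.49,-3.36) = (-3.5826,-2.3585)
  v4: (1-0.572)·(-1.06,-1.99) + 0.572·(-1.6,-5.68) = (-1.3689,-4.1007)
  v5: (1-0.572)·(3.06,-0.84) + 0.572·(6.61,-2.67) = (5.0906,-1.8868)
Perimeter = Σ |v_{i+1} − v_i|:
  edge 1→2: √(-5.4835² + 2.0199²) = 5.8437 (running 5.8437)
  edge 2→3: √(-3.7216² + -5.7714²) = 6.8673 (running 12.7110)
  edge 3→4: √(2.2138² + -1.7422²) = 2.8171 (running 15.5281)
  edge 4→5: √(6.4595² + 2.2139²) = 6.8283 (running 22.3564)
  edge 5→1: √(0.5319² + 3.2798²) = 3.3227 (running 25.6791)
Perimeter = 25.6791

Perimeter at t=0.572: 25.6791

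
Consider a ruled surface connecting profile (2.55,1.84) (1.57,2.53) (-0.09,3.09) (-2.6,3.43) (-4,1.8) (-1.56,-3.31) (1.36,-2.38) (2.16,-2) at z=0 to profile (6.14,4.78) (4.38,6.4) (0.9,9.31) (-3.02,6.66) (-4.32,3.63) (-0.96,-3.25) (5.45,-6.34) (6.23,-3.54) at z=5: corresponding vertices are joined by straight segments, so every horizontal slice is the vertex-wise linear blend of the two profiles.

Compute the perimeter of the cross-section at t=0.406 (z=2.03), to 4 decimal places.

Perimeter at t=0.406: 28.4088

Cross-section at t=0.406: each vertex is (1-t)·p0[i] + t·p1[i].
  v1: (1-0.406)·(2.55,1.84) + 0.406·(6.14,4.78) = (4.0075,3.0336)
  v2: (1-0.406)·(1.57,2.53) + 0.406·(4.38,6.4) = (2.7109,4.1012)
  v3: (1-0.406)·(-0.09,3.09) + 0.406·(0.9,9.31) = (0.3119,5.6153)
  v4: (1-0.406)·(-2.6,3.43) + 0.406·(-3.02,6.66) = (-2.7705,4.7414)
  v5: (1-0.406)·(-4,1.8) + 0.406·(-4.32,3.63) = (-4.1299,2.5430)
  v6: (1-0.406)·(-1.56,-3.31) + 0.406·(-0.96,-3.25) = (-1.3164,-3.2856)
  v7: (1-0.406)·(1.36,-2.38) + 0.406·(5.45,-6.34) = (3.0205,-3.9878)
  v8: (1-0.406)·(2.16,-2) + 0.406·(6.23,-3.54) = (3.8124,-2.6252)
Perimeter = Σ |v_{i+1} − v_i|:
  edge 1→2: √(-1.2967² + 1.0676²) = 1.6796 (running 1.6796)
  edge 2→3: √(-2.3989² + 1.5141²) = 2.8368 (running 4.5164)
  edge 3→4: √(-3.0825² + -0.8739²) = 3.2040 (running 7.7203)
  edge 4→5: √(-1.3594² + -2.1984²) = 2.5847 (running 10.3051)
  edge 5→6: √(2.8135² + -5.8286²) = 6.4721 (running 16.7772)
  edge 6→7: √(4.3369² + -0.7021²) = 4.3934 (running 21.1707)
  edge 7→8: √(0.7919² + 1.3625²) = 1.5759 (running 22.7466)
  edge 8→1: √(0.1951² + 5.6589²) = 5.6622 (running 28.4088)
Perimeter = 28.4088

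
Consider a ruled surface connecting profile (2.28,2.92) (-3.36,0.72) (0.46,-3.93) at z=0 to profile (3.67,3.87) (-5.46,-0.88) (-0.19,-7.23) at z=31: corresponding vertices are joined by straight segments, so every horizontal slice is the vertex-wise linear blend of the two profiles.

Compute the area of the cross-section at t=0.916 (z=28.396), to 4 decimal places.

Cross-section at t=0.916: each vertex is (1-t)·p0[i] + t·p1[i].
  v1: (1-0.916)·(2.28,2.92) + 0.916·(3.67,3.87) = (3.5532,3.7902)
  v2: (1-0.916)·(-3.36,0.72) + 0.916·(-5.46,-0.88) = (-5.2836,-0.7456)
  v3: (1-0.916)·(0.46,-3.93) + 0.916·(-0.19,-7.23) = (-0.1354,-6.9528)
Shoelace sum Σ(x_i·y_{i+1} − x_{i+1}·y_i):
  i=1: 3.5532·-0.7456 − -5.2836·3.7902 = +17.3766 (running +17.3766)
  i=2: -5.2836·-6.9528 − -0.1354·-0.7456 = +36.6349 (running +54.0115)
  i=3: -0.1354·3.7902 − 3.5532·-6.9528 = +24.1918 (running +78.2032)
Area = |Σ|/2 = |78.2032|/2 = 39.1016

Area at t=0.916: 39.1016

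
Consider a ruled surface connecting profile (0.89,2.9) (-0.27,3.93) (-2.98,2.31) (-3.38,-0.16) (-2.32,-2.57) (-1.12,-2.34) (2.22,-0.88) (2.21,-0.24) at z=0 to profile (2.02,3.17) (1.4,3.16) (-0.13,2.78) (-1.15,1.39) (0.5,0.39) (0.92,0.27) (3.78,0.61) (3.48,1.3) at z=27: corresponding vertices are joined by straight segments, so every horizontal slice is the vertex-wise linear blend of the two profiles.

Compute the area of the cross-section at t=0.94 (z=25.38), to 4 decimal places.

Cross-section at t=0.94: each vertex is (1-t)·p0[i] + t·p1[i].
  v1: (1-0.94)·(0.89,2.9) + 0.94·(2.02,3.17) = (1.9522,3.1538)
  v2: (1-0.94)·(-0.27,3.93) + 0.94·(1.4,3.16) = (1.2998,3.2062)
  v3: (1-0.94)·(-2.98,2.31) + 0.94·(-0.13,2.78) = (-0.3010,2.7518)
  v4: (1-0.94)·(-3.38,-0.16) + 0.94·(-1.15,1.39) = (-1.2838,1.2970)
  v5: (1-0.94)·(-2.32,-2.57) + 0.94·(0.5,0.39) = (0.3308,0.2124)
  v6: (1-0.94)·(-1.12,-2.34) + 0.94·(0.92,0.27) = (0.7976,0.1134)
  v7: (1-0.94)·(2.22,-0.88) + 0.94·(3.78,0.61) = (3.6864,0.5206)
  v8: (1-0.94)·(2.21,-0.24) + 0.94·(3.48,1.3) = (3.4038,1.2076)
Shoelace sum Σ(x_i·y_{i+1} − x_{i+1}·y_i):
  i=1: 1.9522·3.2062 − 1.2998·3.1538 = +2.1598 (running +2.1598)
  i=2: 1.2998·2.7518 − -0.3010·3.2062 = +4.5419 (running +6.7017)
  i=3: -0.3010·1.2970 − -1.2838·2.7518 = +3.1424 (running +9.8441)
  i=4: -1.2838·0.2124 − 0.3308·1.2970 = -0.7017 (running +9.1423)
  i=5: 0.3308·0.1134 − 0.7976·0.2124 = -0.1319 (running +9.0104)
  i=6: 0.7976·0.5206 − 3.6864·0.1134 = -0.0028 (running +9.0076)
  i=7: 3.6864·1.2076 − 3.4038·0.5206 = +2.6797 (running +11.6873)
  i=8: 3.4038·3.1538 − 1.9522·1.2076 = +8.3774 (running +20.0647)
Area = |Σ|/2 = |20.0647|/2 = 10.0324

Area at t=0.94: 10.0324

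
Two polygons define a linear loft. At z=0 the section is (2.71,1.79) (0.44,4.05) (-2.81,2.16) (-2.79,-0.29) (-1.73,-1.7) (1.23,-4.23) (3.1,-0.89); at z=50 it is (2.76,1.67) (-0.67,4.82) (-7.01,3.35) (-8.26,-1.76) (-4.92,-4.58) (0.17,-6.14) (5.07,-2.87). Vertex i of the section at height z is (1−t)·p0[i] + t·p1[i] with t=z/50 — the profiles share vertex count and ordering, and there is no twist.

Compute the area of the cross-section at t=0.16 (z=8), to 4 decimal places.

Cross-section at t=0.16: each vertex is (1-t)·p0[i] + t·p1[i].
  v1: (1-0.16)·(2.71,1.79) + 0.16·(2.76,1.67) = (2.7180,1.7708)
  v2: (1-0.16)·(0.44,4.05) + 0.16·(-0.67,4.82) = (0.2624,4.1732)
  v3: (1-0.16)·(-2.81,2.16) + 0.16·(-7.01,3.35) = (-3.4820,2.3504)
  v4: (1-0.16)·(-2.79,-0.29) + 0.16·(-8.26,-1.76) = (-3.6652,-0.5252)
  v5: (1-0.16)·(-1.73,-1.7) + 0.16·(-4.92,-4.58) = (-2.2404,-2.1608)
  v6: (1-0.16)·(1.23,-4.23) + 0.16·(0.17,-6.14) = (1.0604,-4.5356)
  v7: (1-0.16)·(3.1,-0.89) + 0.16·(5.07,-2.87) = (3.4152,-1.2068)
Shoelace sum Σ(x_i·y_{i+1} − x_{i+1}·y_i):
  i=1: 2.7180·4.1732 − 0.2624·1.7708 = +10.8781 (running +10.8781)
  i=2: 0.2624·2.3504 − -3.4820·4.1732 = +15.1478 (running +26.0259)
  i=3: -3.4820·-0.5252 − -3.6652·2.3504 = +10.4434 (running +36.4694)
  i=4: -3.6652·-2.1608 − -2.2404·-0.5252 = +6.7431 (running +43.2125)
  i=5: -2.2404·-4.5356 − 1.0604·-2.1608 = +12.4529 (running +55.6653)
  i=6: 1.0604·-1.2068 − 3.4152·-4.5356 = +14.2103 (running +69.8756)
  i=7: 3.4152·1.7708 − 2.7180·-1.2068 = +9.3277 (running +79.2033)
Area = |Σ|/2 = |79.2033|/2 = 39.6017

Area at t=0.16: 39.6017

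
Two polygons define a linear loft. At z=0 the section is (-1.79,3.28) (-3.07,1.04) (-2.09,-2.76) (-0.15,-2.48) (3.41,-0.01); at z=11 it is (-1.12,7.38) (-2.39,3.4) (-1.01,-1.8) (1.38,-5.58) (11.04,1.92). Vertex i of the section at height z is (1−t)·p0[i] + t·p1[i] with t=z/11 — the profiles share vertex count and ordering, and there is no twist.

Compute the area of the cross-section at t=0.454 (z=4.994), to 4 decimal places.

Cross-section at t=0.454: each vertex is (1-t)·p0[i] + t·p1[i].
  v1: (1-0.454)·(-1.79,3.28) + 0.454·(-1.12,7.38) = (-1.4858,5.1414)
  v2: (1-0.454)·(-3.07,1.04) + 0.454·(-2.39,3.4) = (-2.7613,2.1114)
  v3: (1-0.454)·(-2.09,-2.76) + 0.454·(-1.01,-1.8) = (-1.5997,-2.3242)
  v4: (1-0.454)·(-0.15,-2.48) + 0.454·(1.38,-5.58) = (0.5446,-3.8874)
  v5: (1-0.454)·(3.41,-0.01) + 0.454·(11.04,1.92) = (6.8740,0.8662)
Shoelace sum Σ(x_i·y_{i+1} − x_{i+1}·y_i):
  i=1: -1.4858·2.1114 − -2.7613·5.1414 = +11.0596 (running +11.0596)
  i=2: -2.7613·-2.3242 − -1.5997·2.1114 = +9.7953 (running +20.8549)
  i=3: -1.5997·-3.8874 − 0.5446·-2.3242 = +7.4844 (running +28.3393)
  i=4: 0.5446·0.8662 − 6.8740·-3.8874 = +27.1938 (running +55.5331)
  i=5: 6.8740·5.1414 − -1.4858·0.8662 = +36.6291 (running +92.1622)
Area = |Σ|/2 = |92.1622|/2 = 46.0811

Area at t=0.454: 46.0811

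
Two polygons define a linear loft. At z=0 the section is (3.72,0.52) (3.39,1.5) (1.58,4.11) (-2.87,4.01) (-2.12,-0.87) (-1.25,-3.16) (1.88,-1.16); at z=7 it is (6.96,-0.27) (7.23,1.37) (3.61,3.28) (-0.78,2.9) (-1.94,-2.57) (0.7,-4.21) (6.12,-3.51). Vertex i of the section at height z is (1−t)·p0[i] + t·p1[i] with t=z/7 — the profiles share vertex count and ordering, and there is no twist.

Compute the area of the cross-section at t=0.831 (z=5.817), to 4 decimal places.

Cross-section at t=0.831: each vertex is (1-t)·p0[i] + t·p1[i].
  v1: (1-0.831)·(3.72,0.52) + 0.831·(6.96,-0.27) = (6.4124,-0.1365)
  v2: (1-0.831)·(3.39,1.5) + 0.831·(7.23,1.37) = (6.5810,1.3920)
  v3: (1-0.831)·(1.58,4.11) + 0.831·(3.61,3.28) = (3.2669,3.4203)
  v4: (1-0.831)·(-2.87,4.01) + 0.831·(-0.78,2.9) = (-1.1332,3.0876)
  v5: (1-0.831)·(-2.12,-0.87) + 0.831·(-1.94,-2.57) = (-1.9704,-2.2827)
  v6: (1-0.831)·(-1.25,-3.16) + 0.831·(0.7,-4.21) = (0.3704,-4.0326)
  v7: (1-0.831)·(1.88,-1.16) + 0.831·(6.12,-3.51) = (5.4034,-3.1128)
Shoelace sum Σ(x_i·y_{i+1} − x_{i+1}·y_i):
  i=1: 6.4124·1.3920 − 6.5810·-0.1365 = +9.8242 (running +9.8242)
  i=2: 6.5810·3.4203 − 3.2669·1.3920 = +17.9615 (running +27.7856)
  i=3: 3.2669·3.0876 − -1.1332·3.4203 = +13.9628 (running +41.7485)
  i=4: -1.1332·-2.2827 − -1.9704·3.0876 = +8.6706 (running +50.4191)
  i=5: -1.9704·-4.0326 − 0.3704·-2.2827 = +8.7914 (running +59.2105)
  i=6: 0.3704·-3.1128 − 5.4034·-4.0326 = +20.6365 (running +79.8470)
  i=7: 5.4034·-0.1365 − 6.4124·-3.1128 = +19.2234 (running +99.0705)
Area = |Σ|/2 = |99.0705|/2 = 49.5352

Area at t=0.831: 49.5352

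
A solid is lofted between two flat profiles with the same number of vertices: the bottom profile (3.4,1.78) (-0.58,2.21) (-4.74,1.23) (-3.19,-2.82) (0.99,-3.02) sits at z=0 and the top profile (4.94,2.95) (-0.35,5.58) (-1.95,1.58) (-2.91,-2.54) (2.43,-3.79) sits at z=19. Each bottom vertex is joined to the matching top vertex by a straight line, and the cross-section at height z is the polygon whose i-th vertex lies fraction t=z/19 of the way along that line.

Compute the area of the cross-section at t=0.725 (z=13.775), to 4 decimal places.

Cross-section at t=0.725: each vertex is (1-t)·p0[i] + t·p1[i].
  v1: (1-0.725)·(3.4,1.78) + 0.725·(4.94,2.95) = (4.5165,2.6282)
  v2: (1-0.725)·(-0.58,2.21) + 0.725·(-0.35,5.58) = (-0.4133,4.6532)
  v3: (1-0.725)·(-4.74,1.23) + 0.725·(-1.95,1.58) = (-2.7172,1.4837)
  v4: (1-0.725)·(-3.19,-2.82) + 0.725·(-2.91,-2.54) = (-2.9870,-2.6170)
  v5: (1-0.725)·(0.99,-3.02) + 0.725·(2.43,-3.79) = (2.0340,-3.5783)
Shoelace sum Σ(x_i·y_{i+1} − x_{i+1}·y_i):
  i=1: 4.5165·4.6532 − -0.4133·2.6282 = +22.1025 (running +22.1025)
  i=2: -0.4133·1.4837 − -2.7172·4.6532 = +12.0309 (running +34.1334)
  i=3: -2.7172·-2.6170 − -2.9870·1.4837 = +11.5430 (running +45.6764)
  i=4: -2.9870·-3.5783 − 2.0340·-2.6170 = +16.0112 (running +61.6876)
  i=5: 2.0340·2.6282 − 4.5165·-3.5783 = +21.5070 (running +83.1947)
Area = |Σ|/2 = |83.1947|/2 = 41.5973

Area at t=0.725: 41.5973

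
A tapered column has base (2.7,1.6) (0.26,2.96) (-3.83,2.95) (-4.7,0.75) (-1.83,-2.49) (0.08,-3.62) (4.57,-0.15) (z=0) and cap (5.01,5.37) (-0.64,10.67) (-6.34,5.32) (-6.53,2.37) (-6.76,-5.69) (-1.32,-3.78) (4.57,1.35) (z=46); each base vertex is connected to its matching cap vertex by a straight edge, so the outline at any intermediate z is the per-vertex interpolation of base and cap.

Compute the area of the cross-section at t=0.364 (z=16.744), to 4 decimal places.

Area at t=0.364: 63.4348

Cross-section at t=0.364: each vertex is (1-t)·p0[i] + t·p1[i].
  v1: (1-0.364)·(2.7,1.6) + 0.364·(5.01,5.37) = (3.5408,2.9723)
  v2: (1-0.364)·(0.26,2.96) + 0.364·(-0.64,10.67) = (-0.0676,5.7664)
  v3: (1-0.364)·(-3.83,2.95) + 0.364·(-6.34,5.32) = (-4.7436,3.8127)
  v4: (1-0.364)·(-4.7,0.75) + 0.364·(-6.53,2.37) = (-5.3661,1.3397)
  v5: (1-0.364)·(-1.83,-2.49) + 0.364·(-6.76,-5.69) = (-3.6245,-3.6548)
  v6: (1-0.364)·(0.08,-3.62) + 0.364·(-1.32,-3.78) = (-0.4296,-3.6782)
  v7: (1-0.364)·(4.57,-0.15) + 0.364·(4.57,1.35) = (4.5700,0.3960)
Shoelace sum Σ(x_i·y_{i+1} − x_{i+1}·y_i):
  i=1: 3.5408·5.7664 − -0.0676·2.9723 = +20.6190 (running +20.6190)
  i=2: -0.0676·3.8127 − -4.7436·5.7664 = +27.0962 (running +47.7151)
  i=3: -4.7436·1.3397 − -5.3661·3.8127 = +14.1043 (running +61.8195)
  i=4: -5.3661·-3.6548 − -3.6245·1.3397 = +24.4678 (running +86.2873)
  i=5: -3.6245·-3.6782 − -0.4296·-3.6548 = +11.7618 (running +98.0490)
  i=6: -0.4296·0.3960 − 4.5700·-3.6782 = +16.6394 (running +114.6885)
  i=7: 4.5700·2.9723 − 3.5408·0.3960 = +12.1811 (running +126.8696)
Area = |Σ|/2 = |126.8696|/2 = 63.4348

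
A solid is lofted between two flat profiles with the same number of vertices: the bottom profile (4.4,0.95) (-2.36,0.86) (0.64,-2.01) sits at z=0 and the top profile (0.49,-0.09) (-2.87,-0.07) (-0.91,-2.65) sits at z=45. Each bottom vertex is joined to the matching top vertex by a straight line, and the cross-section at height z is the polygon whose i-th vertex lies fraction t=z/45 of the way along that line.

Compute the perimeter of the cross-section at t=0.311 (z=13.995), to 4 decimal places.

Perimeter at t=0.311: 13.7088

Cross-section at t=0.311: each vertex is (1-t)·p0[i] + t·p1[i].
  v1: (1-0.311)·(4.4,0.95) + 0.311·(0.49,-0.09) = (3.1840,0.6266)
  v2: (1-0.311)·(-2.36,0.86) + 0.311·(-2.87,-0.07) = (-2.5186,0.5708)
  v3: (1-0.311)·(0.64,-2.01) + 0.311·(-0.91,-2.65) = (0.1580,-2.2090)
Perimeter = Σ |v_{i+1} − v_i|:
  edge 1→2: √(-5.7026² + -0.0558²) = 5.7029 (running 5.7029)
  edge 2→3: √(2.6766² + -2.7798²) = 3.8589 (running 9.5618)
  edge 3→1: √(3.0260² + 2.8356²) = 4.1470 (running 13.7088)
Perimeter = 13.7088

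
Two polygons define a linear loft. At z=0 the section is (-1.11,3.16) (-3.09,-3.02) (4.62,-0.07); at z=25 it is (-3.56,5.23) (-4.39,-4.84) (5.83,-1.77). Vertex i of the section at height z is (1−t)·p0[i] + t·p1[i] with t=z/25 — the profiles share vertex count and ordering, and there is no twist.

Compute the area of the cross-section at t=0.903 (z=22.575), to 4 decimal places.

Cross-section at t=0.903: each vertex is (1-t)·p0[i] + t·p1[i].
  v1: (1-0.903)·(-1.11,3.16) + 0.903·(-3.56,5.23) = (-3.3224,5.0292)
  v2: (1-0.903)·(-3.09,-3.02) + 0.903·(-4.39,-4.84) = (-4.2639,-4.6635)
  v3: (1-0.903)·(4.62,-0.07) + 0.903·(5.83,-1.77) = (5.7126,-1.6051)
Shoelace sum Σ(x_i·y_{i+1} − x_{i+1}·y_i):
  i=1: -3.3224·-4.6635 − -4.2639·5.0292 = +36.9377 (running +36.9377)
  i=2: -4.2639·-1.6051 − 5.7126·-4.6635 = +33.4846 (running +70.4223)
  i=3: 5.7126·5.0292 − -3.3224·-1.6051 = +23.3973 (running +93.8196)
Area = |Σ|/2 = |93.8196|/2 = 46.9098

Area at t=0.903: 46.9098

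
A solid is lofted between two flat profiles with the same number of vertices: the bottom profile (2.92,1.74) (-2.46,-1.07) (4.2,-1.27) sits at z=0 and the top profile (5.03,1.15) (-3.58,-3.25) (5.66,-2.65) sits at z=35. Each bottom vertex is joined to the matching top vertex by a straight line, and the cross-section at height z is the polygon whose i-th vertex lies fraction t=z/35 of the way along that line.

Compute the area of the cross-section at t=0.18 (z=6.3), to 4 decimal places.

Area at t=0.18: 11.1962

Cross-section at t=0.18: each vertex is (1-t)·p0[i] + t·p1[i].
  v1: (1-0.18)·(2.92,1.74) + 0.18·(5.03,1.15) = (3.2998,1.6338)
  v2: (1-0.18)·(-2.46,-1.07) + 0.18·(-3.58,-3.25) = (-2.6616,-1.4624)
  v3: (1-0.18)·(4.2,-1.27) + 0.18·(5.66,-2.65) = (4.4628,-1.5184)
Shoelace sum Σ(x_i·y_{i+1} − x_{i+1}·y_i):
  i=1: 3.2998·-1.4624 − -2.6616·1.6338 = -0.4771 (running -0.4771)
  i=2: -2.6616·-1.5184 − 4.4628·-1.4624 = +10.5678 (running +10.0907)
  i=3: 4.4628·1.6338 − 3.2998·-1.5184 = +12.3017 (running +22.3924)
Area = |Σ|/2 = |22.3924|/2 = 11.1962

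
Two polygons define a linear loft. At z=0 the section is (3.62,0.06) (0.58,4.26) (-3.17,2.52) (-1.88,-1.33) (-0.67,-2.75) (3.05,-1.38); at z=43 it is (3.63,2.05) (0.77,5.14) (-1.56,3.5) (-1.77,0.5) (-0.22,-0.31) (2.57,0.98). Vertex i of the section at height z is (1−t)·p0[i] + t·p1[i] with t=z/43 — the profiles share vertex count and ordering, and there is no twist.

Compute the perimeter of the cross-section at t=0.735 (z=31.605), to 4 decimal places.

Perimeter at t=0.735: 17.4250

Cross-section at t=0.735: each vertex is (1-t)·p0[i] + t·p1[i].
  v1: (1-0.735)·(3.62,0.06) + 0.735·(3.63,2.05) = (3.6273,1.5226)
  v2: (1-0.735)·(0.58,4.26) + 0.735·(0.77,5.14) = (0.7196,4.9068)
  v3: (1-0.735)·(-3.17,2.52) + 0.735·(-1.56,3.5) = (-1.9867,3.2403)
  v4: (1-0.735)·(-1.88,-1.33) + 0.735·(-1.77,0.5) = (-1.7992,0.0150)
  v5: (1-0.735)·(-0.67,-2.75) + 0.735·(-0.22,-0.31) = (-0.3393,-0.9566)
  v6: (1-0.735)·(3.05,-1.38) + 0.735·(2.57,0.98) = (2.6972,0.3546)
Perimeter = Σ |v_{i+1} − v_i|:
  edge 1→2: √(-2.9077² + 3.3841²) = 4.4617 (running 4.4617)
  edge 2→3: √(-2.7063² + -1.6665²) = 3.1783 (running 7.6400)
  edge 3→4: √(0.1875² + -3.2252²) = 3.2307 (running 10.8707)
  edge 4→5: √(1.4599² + -0.9716²) = 1.7537 (running 12.6244)
  edge 5→6: √(3.0365² + 1.3112²) = 3.3075 (running 15.9318)
  edge 6→1: √(0.9301² + 1.1680²) = 1.4932 (running 17.4250)
Perimeter = 17.4250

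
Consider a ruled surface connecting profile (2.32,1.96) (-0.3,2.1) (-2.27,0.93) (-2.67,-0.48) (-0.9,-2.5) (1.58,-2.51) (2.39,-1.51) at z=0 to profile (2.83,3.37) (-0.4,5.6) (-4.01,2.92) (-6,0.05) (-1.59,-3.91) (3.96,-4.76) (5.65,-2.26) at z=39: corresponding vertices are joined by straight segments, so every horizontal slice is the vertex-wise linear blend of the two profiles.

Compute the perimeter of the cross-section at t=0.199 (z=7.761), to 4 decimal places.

Cross-section at t=0.199: each vertex is (1-t)·p0[i] + t·p1[i].
  v1: (1-0.199)·(2.32,1.96) + 0.199·(2.83,3.37) = (2.4215,2.2406)
  v2: (1-0.199)·(-0.3,2.1) + 0.199·(-0.4,5.6) = (-0.3199,2.7965)
  v3: (1-0.199)·(-2.27,0.93) + 0.199·(-4.01,2.92) = (-2.6163,1.3260)
  v4: (1-0.199)·(-2.67,-0.48) + 0.199·(-6,0.05) = (-3.3327,-0.3745)
  v5: (1-0.199)·(-0.9,-2.5) + 0.199·(-1.59,-3.91) = (-1.0373,-2.7806)
  v6: (1-0.199)·(1.58,-2.51) + 0.199·(3.96,-4.76) = (2.0536,-2.9577)
  v7: (1-0.199)·(2.39,-1.51) + 0.199·(5.65,-2.26) = (3.0387,-1.6592)
Perimeter = Σ |v_{i+1} − v_i|:
  edge 1→2: √(-2.7414² + 0.5559²) = 2.7972 (running 2.7972)
  edge 2→3: √(-2.2964² + -1.4705²) = 2.7268 (running 5.5240)
  edge 3→4: √(-0.7164² + -1.7005²) = 1.8453 (running 7.3693)
  edge 4→5: √(2.2954² + -2.4061²) = 3.3253 (running 10.6946)
  edge 5→6: √(3.0909² + -0.1772²) = 3.0960 (running 13.7906)
  edge 6→7: √(0.9851² + 1.2985²) = 1.6299 (running 15.4205)
  edge 7→1: √(-0.6173² + 3.8998²) = 3.9484 (running 19.3689)
Perimeter = 19.3689

Perimeter at t=0.199: 19.3689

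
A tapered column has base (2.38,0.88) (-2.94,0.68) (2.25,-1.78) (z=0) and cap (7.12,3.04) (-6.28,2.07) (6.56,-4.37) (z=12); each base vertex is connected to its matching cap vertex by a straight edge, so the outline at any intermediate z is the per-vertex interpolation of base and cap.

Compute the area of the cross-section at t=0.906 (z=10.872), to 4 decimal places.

Cross-section at t=0.906: each vertex is (1-t)·p0[i] + t·p1[i].
  v1: (1-0.906)·(2.38,0.88) + 0.906·(7.12,3.04) = (6.6744,2.8370)
  v2: (1-0.906)·(-2.94,0.68) + 0.906·(-6.28,2.07) = (-5.9660,1.9393)
  v3: (1-0.906)·(2.25,-1.78) + 0.906·(6.56,-4.37) = (6.1549,-4.1265)
Shoelace sum Σ(x_i·y_{i+1} − x_{i+1}·y_i):
  i=1: 6.6744·1.9393 − -5.9660·2.8370 = +29.8694 (running +29.8694)
  i=2: -5.9660·-4.1265 − 6.1549·1.9393 = +12.6827 (running +42.5522)
  i=3: 6.1549·2.8370 − 6.6744·-4.1265 = +45.0034 (running +87.5556)
Area = |Σ|/2 = |87.5556|/2 = 43.7778

Area at t=0.906: 43.7778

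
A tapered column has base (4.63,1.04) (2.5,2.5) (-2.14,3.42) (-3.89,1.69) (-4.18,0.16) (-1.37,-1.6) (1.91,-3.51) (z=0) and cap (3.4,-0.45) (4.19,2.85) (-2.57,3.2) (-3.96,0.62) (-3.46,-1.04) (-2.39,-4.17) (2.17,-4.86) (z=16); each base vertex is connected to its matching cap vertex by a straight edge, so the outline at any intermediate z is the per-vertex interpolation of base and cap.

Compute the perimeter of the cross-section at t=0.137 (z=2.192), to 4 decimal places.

Perimeter at t=0.137: 23.7829

Cross-section at t=0.137: each vertex is (1-t)·p0[i] + t·p1[i].
  v1: (1-0.137)·(4.63,1.04) + 0.137·(3.4,-0.45) = (4.4615,0.8359)
  v2: (1-0.137)·(2.5,2.5) + 0.137·(4.19,2.85) = (2.7315,2.5479)
  v3: (1-0.137)·(-2.14,3.42) + 0.137·(-2.57,3.2) = (-2.1989,3.3899)
  v4: (1-0.137)·(-3.89,1.69) + 0.137·(-3.96,0.62) = (-3.8996,1.5434)
  v5: (1-0.137)·(-4.18,0.16) + 0.137·(-3.46,-1.04) = (-4.0814,-0.0044)
  v6: (1-0.137)·(-1.37,-1.6) + 0.137·(-2.39,-4.17) = (-1.5097,-1.9521)
  v7: (1-0.137)·(1.91,-3.51) + 0.137·(2.17,-4.86) = (1.9456,-3.6949)
Perimeter = Σ |v_{i+1} − v_i|:
  edge 1→2: √(-1.7300² + 1.7121²) = 2.4339 (running 2.4339)
  edge 2→3: √(-4.9304² + 0.8419²) = 5.0018 (running 7.4357)
  edge 3→4: √(-1.7007² + -1.8465²) = 2.5103 (running 9.9460)
  edge 4→5: √(-0.1818² + -1.5478²) = 1.5584 (running 11.5045)
  edge 5→6: √(2.5716² + -1.9477²) = 3.2259 (running 14.7304)
  edge 6→7: √(3.4554² + -1.7429²) = 3.8700 (running 18.6005)
  edge 7→1: √(2.5159² + 4.5308²) = 5.1825 (running 23.7829)
Perimeter = 23.7829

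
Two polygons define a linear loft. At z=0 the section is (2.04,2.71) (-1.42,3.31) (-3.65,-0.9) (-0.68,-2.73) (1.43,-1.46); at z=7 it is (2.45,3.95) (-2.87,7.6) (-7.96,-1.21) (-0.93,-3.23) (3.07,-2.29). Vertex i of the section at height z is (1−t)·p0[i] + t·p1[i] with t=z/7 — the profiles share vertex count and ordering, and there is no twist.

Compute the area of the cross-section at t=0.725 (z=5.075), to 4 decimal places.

Area at t=0.725: 57.1638

Cross-section at t=0.725: each vertex is (1-t)·p0[i] + t·p1[i].
  v1: (1-0.725)·(2.04,2.71) + 0.725·(2.45,3.95) = (2.3373,3.6090)
  v2: (1-0.725)·(-1.42,3.31) + 0.725·(-2.87,7.6) = (-2.4712,6.4203)
  v3: (1-0.725)·(-3.65,-0.9) + 0.725·(-7.96,-1.21) = (-6.7748,-1.1247)
  v4: (1-0.725)·(-0.68,-2.73) + 0.725·(-0.93,-3.23) = (-0.8613,-3.0925)
  v5: (1-0.725)·(1.43,-1.46) + 0.725·(3.07,-2.29) = (2.6190,-2.0617)
Shoelace sum Σ(x_i·y_{i+1} − x_{i+1}·y_i):
  i=1: 2.3373·6.4203 − -2.4712·3.6090 = +23.9245 (running +23.9245)
  i=2: -2.4712·-1.1247 − -6.7748·6.4203 = +46.2751 (running +70.1996)
  i=3: -6.7748·-3.0925 − -0.8613·-1.1247 = +19.9822 (running +90.1818)
  i=4: -0.8613·-2.0617 − 2.6190·-3.0925 = +9.8749 (running +100.0568)
  i=5: 2.6190·3.6090 − 2.3373·-2.0617 = +14.2708 (running +114.3276)
Area = |Σ|/2 = |114.3276|/2 = 57.1638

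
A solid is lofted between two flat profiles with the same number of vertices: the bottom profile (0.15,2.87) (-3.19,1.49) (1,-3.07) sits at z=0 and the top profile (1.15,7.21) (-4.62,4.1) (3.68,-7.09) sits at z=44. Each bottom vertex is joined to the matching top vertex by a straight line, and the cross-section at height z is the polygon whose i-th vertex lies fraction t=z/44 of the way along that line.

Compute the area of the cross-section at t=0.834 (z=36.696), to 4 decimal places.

Cross-section at t=0.834: each vertex is (1-t)·p0[i] + t·p1[i].
  v1: (1-0.834)·(0.15,2.87) + 0.834·(1.15,7.21) = (0.9840,6.4896)
  v2: (1-0.834)·(-3.19,1.49) + 0.834·(-4.62,4.1) = (-4.3826,3.6667)
  v3: (1-0.834)·(1,-3.07) + 0.834·(3.68,-7.09) = (3.2351,-6.4227)
Shoelace sum Σ(x_i·y_{i+1} − x_{i+1}·y_i):
  i=1: 0.9840·3.6667 − -4.3826·6.4896 = +32.0493 (running +32.0493)
  i=2: -4.3826·-6.4227 − 3.2351·3.6667 = +16.2858 (running +48.3352)
  i=3: 3.2351·6.4896 − 0.9840·-6.4227 = +27.3144 (running +75.6496)
Area = |Σ|/2 = |75.6496|/2 = 37.8248

Area at t=0.834: 37.8248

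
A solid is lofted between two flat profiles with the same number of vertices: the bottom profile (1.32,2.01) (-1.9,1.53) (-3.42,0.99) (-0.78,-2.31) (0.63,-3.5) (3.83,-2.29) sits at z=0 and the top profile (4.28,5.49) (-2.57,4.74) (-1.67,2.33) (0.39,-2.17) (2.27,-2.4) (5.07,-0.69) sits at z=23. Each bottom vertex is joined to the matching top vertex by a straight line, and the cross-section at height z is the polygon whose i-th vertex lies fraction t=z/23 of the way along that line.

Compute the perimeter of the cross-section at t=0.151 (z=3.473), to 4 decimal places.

Perimeter at t=0.151: 19.8497

Cross-section at t=0.151: each vertex is (1-t)·p0[i] + t·p1[i].
  v1: (1-0.151)·(1.32,2.01) + 0.151·(4.28,5.49) = (1.7670,2.5355)
  v2: (1-0.151)·(-1.9,1.53) + 0.151·(-2.57,4.74) = (-2.0012,2.0147)
  v3: (1-0.151)·(-3.42,0.99) + 0.151·(-1.67,2.33) = (-3.1557,1.1923)
  v4: (1-0.151)·(-0.78,-2.31) + 0.151·(0.39,-2.17) = (-0.6033,-2.2889)
  v5: (1-0.151)·(0.63,-3.5) + 0.151·(2.27,-2.4) = (0.8776,-3.3339)
  v6: (1-0.151)·(3.83,-2.29) + 0.151·(5.07,-0.69) = (4.0172,-2.0484)
Perimeter = Σ |v_{i+1} − v_i|:
  edge 1→2: √(-3.7681² + -0.5208²) = 3.8039 (running 3.8039)
  edge 2→3: √(-1.1546² + -0.8224²) = 1.4175 (running 5.2215)
  edge 3→4: √(2.5524² + -3.4812²) = 4.3167 (running 9.5381)
  edge 4→5: √(1.4810² + -1.0450²) = 1.8126 (running 11.3507)
  edge 5→6: √(3.1396² + 1.2855²) = 3.3926 (running 14.7433)
  edge 6→1: √(-2.2503² + 4.5839²) = 5.1064 (running 19.8497)
Perimeter = 19.8497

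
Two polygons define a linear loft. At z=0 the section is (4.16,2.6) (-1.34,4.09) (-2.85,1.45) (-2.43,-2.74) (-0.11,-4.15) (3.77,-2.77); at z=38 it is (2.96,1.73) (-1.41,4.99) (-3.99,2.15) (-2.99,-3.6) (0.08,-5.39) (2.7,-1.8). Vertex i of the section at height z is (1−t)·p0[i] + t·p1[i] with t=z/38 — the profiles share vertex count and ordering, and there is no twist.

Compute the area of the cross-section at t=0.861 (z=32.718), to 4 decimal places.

Area at t=0.861: 47.1731

Cross-section at t=0.861: each vertex is (1-t)·p0[i] + t·p1[i].
  v1: (1-0.861)·(4.16,2.6) + 0.861·(2.96,1.73) = (3.1268,1.8509)
  v2: (1-0.861)·(-1.34,4.09) + 0.861·(-1.41,4.99) = (-1.4003,4.8649)
  v3: (1-0.861)·(-2.85,1.45) + 0.861·(-3.99,2.15) = (-3.8315,2.0527)
  v4: (1-0.861)·(-2.43,-2.74) + 0.861·(-2.99,-3.6) = (-2.9122,-3.4805)
  v5: (1-0.861)·(-0.11,-4.15) + 0.861·(0.08,-5.39) = (0.0536,-5.2176)
  v6: (1-0.861)·(3.77,-2.77) + 0.861·(2.7,-1.8) = (2.8487,-1.9348)
Shoelace sum Σ(x_i·y_{i+1} − x_{i+1}·y_i):
  i=1: 3.1268·4.8649 − -1.4003·1.8509 = +17.8034 (running +17.8034)
  i=2: -1.4003·2.0527 − -3.8315·4.8649 = +15.7657 (running +33.5691)
  i=3: -3.8315·-3.4805 − -2.9122·2.0527 = +19.3133 (running +52.8824)
  i=4: -2.9122·-5.2176 − 0.0536·-3.4805 = +15.3811 (running +68.2635)
  i=5: 0.0536·-1.9348 − 2.8487·-5.2176 = +14.7600 (running +83.0235)
  i=6: 2.8487·1.8509 − 3.1268·-1.9348 = +11.3226 (running +94.3461)
Area = |Σ|/2 = |94.3461|/2 = 47.1731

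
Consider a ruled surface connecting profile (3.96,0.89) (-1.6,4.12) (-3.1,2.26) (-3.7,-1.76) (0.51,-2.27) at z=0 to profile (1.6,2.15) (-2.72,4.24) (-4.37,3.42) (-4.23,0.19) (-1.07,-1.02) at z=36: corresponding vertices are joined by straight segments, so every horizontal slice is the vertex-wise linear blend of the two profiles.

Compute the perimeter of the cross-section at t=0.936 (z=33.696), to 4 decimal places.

Cross-section at t=0.936: each vertex is (1-t)·p0[i] + t·p1[i].
  v1: (1-0.936)·(3.96,0.89) + 0.936·(1.6,2.15) = (1.7510,2.0694)
  v2: (1-0.936)·(-1.6,4.12) + 0.936·(-2.72,4.24) = (-2.6483,4.2323)
  v3: (1-0.936)·(-3.1,2.26) + 0.936·(-4.37,3.42) = (-4.2887,3.3458)
  v4: (1-0.936)·(-3.7,-1.76) + 0.936·(-4.23,0.19) = (-4.1961,0.0652)
  v5: (1-0.936)·(0.51,-2.27) + 0.936·(-1.07,-1.02) = (-0.9689,-1.1000)
Perimeter = Σ |v_{i+1} − v_i|:
  edge 1→2: √(-4.3994² + 2.1630²) = 4.9023 (running 4.9023)
  edge 2→3: √(-1.6404² + -0.8866²) = 1.8646 (running 6.7670)
  edge 3→4: √(0.0926² + -3.2806²) = 3.2819 (running 10.0488)
  edge 4→5: √(3.2272² + -1.1652²) = 3.4311 (running 13.4799)
  edge 5→1: √(2.7199² + 3.1694²) = 4.1765 (running 17.6564)
Perimeter = 17.6564

Perimeter at t=0.936: 17.6564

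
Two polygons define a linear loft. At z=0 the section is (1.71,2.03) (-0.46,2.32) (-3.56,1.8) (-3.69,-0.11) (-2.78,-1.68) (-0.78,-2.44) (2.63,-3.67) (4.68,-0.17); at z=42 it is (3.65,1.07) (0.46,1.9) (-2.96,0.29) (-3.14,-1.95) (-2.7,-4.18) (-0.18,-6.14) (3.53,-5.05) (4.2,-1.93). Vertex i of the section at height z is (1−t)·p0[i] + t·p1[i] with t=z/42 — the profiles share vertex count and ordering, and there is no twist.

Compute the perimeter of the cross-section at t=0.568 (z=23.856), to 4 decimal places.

Perimeter at t=0.568: 23.3478

Cross-section at t=0.568: each vertex is (1-t)·p0[i] + t·p1[i].
  v1: (1-0.568)·(1.71,2.03) + 0.568·(3.65,1.07) = (2.8119,1.4847)
  v2: (1-0.568)·(-0.46,2.32) + 0.568·(0.46,1.9) = (0.0626,2.0814)
  v3: (1-0.568)·(-3.56,1.8) + 0.568·(-2.96,0.29) = (-3.2192,0.9423)
  v4: (1-0.568)·(-3.69,-0.11) + 0.568·(-3.14,-1.95) = (-3.3776,-1.1551)
  v5: (1-0.568)·(-2.78,-1.68) + 0.568·(-2.7,-4.18) = (-2.7346,-3.1000)
  v6: (1-0.568)·(-0.78,-2.44) + 0.568·(-0.18,-6.14) = (-0.4392,-4.5416)
  v7: (1-0.568)·(2.63,-3.67) + 0.568·(3.53,-5.05) = (3.1412,-4.4538)
  v8: (1-0.568)·(4.68,-0.17) + 0.568·(4.2,-1.93) = (4.4074,-1.1697)
Perimeter = Σ |v_{i+1} − v_i|:
  edge 1→2: √(-2.7494² + 0.5967²) = 2.8134 (running 2.8134)
  edge 2→3: √(-3.2818² + -1.1391²) = 3.4738 (running 6.2872)
  edge 3→4: √(-0.1584² + -2.0974²) = 2.1034 (running 8.3906)
  edge 4→5: √(0.6430² + -1.9449²) = 2.0484 (running 10.4390)
  edge 5→6: √(2.2954² + -1.4416²) = 2.7105 (running 13.1496)
  edge 6→7: √(3.5804² + 0.0878²) = 3.5815 (running 16.7310)
  edge 7→8: √(1.2662² + 3.2842²) = 3.5198 (running 20.2508)
  edge 8→1: √(-1.5954² + 2.6544²) = 3.0970 (running 23.3478)
Perimeter = 23.3478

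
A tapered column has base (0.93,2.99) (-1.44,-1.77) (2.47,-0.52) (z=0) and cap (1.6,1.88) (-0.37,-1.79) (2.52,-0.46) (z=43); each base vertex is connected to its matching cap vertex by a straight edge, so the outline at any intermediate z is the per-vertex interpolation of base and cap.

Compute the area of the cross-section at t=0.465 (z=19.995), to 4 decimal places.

Area at t=0.465: 5.9007

Cross-section at t=0.465: each vertex is (1-t)·p0[i] + t·p1[i].
  v1: (1-0.465)·(0.93,2.99) + 0.465·(1.6,1.88) = (1.2416,2.4738)
  v2: (1-0.465)·(-1.44,-1.77) + 0.465·(-0.37,-1.79) = (-0.9424,-1.7793)
  v3: (1-0.465)·(2.47,-0.52) + 0.465·(2.52,-0.46) = (2.4933,-0.4921)
Shoelace sum Σ(x_i·y_{i+1} − x_{i+1}·y_i):
  i=1: 1.2416·-1.7793 − -0.9424·2.4738 = +0.1224 (running +0.1224)
  i=2: -0.9424·-0.4921 − 2.4933·-1.7793 = +4.9000 (running +5.0224)
  i=3: 2.4933·2.4738 − 1.2416·-0.4921 = +6.7789 (running +11.8013)
Area = |Σ|/2 = |11.8013|/2 = 5.9007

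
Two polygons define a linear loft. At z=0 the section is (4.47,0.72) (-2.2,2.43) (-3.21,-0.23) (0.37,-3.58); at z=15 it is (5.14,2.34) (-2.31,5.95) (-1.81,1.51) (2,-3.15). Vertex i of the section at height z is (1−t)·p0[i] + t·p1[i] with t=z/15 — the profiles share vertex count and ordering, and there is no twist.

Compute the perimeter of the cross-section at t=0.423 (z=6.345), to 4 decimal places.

Cross-section at t=0.423: each vertex is (1-t)·p0[i] + t·p1[i].
  v1: (1-0.423)·(4.47,0.72) + 0.423·(5.14,2.34) = (4.7534,1.4053)
  v2: (1-0.423)·(-2.2,2.43) + 0.423·(-2.31,5.95) = (-2.2465,3.9190)
  v3: (1-0.423)·(-3.21,-0.23) + 0.423·(-1.81,1.51) = (-2.6178,0.5060)
  v4: (1-0.423)·(0.37,-3.58) + 0.423·(2,-3.15) = (1.0595,-3.3981)
Perimeter = Σ |v_{i+1} − v_i|:
  edge 1→2: √(-6.9999² + 2.5137²) = 7.4376 (running 7.4376)
  edge 2→3: √(-0.3713² + -3.4129²) = 3.4331 (running 10.8707)
  edge 3→4: √(3.6773² + -3.9041²) = 5.3633 (running 16.2339)
  edge 4→1: √(3.6939² + 4.8034²) = 6.0595 (running 22.2934)
Perimeter = 22.2934

Perimeter at t=0.423: 22.2934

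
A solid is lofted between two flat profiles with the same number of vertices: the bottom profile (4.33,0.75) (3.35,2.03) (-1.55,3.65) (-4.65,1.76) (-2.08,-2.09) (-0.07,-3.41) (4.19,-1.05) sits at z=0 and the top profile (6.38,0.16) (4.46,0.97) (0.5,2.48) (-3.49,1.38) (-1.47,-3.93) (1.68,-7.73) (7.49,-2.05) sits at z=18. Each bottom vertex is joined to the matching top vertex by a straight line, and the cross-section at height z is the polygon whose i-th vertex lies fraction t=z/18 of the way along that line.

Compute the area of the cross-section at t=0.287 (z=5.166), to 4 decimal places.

Area at t=0.287: 45.1000

Cross-section at t=0.287: each vertex is (1-t)·p0[i] + t·p1[i].
  v1: (1-0.287)·(4.33,0.75) + 0.287·(6.38,0.16) = (4.9184,0.5807)
  v2: (1-0.287)·(3.35,2.03) + 0.287·(4.46,0.97) = (3.6686,1.7258)
  v3: (1-0.287)·(-1.55,3.65) + 0.287·(0.5,2.48) = (-0.9617,3.3142)
  v4: (1-0.287)·(-4.65,1.76) + 0.287·(-3.49,1.38) = (-4.3171,1.6509)
  v5: (1-0.287)·(-2.08,-2.09) + 0.287·(-1.47,-3.93) = (-1.9049,-2.6181)
  v6: (1-0.287)·(-0.07,-3.41) + 0.287·(1.68,-7.73) = (0.4322,-4.6498)
  v7: (1-0.287)·(4.19,-1.05) + 0.287·(7.49,-2.05) = (5.1371,-1.3370)
Shoelace sum Σ(x_i·y_{i+1} − x_{i+1}·y_i):
  i=1: 4.9184·1.7258 − 3.6686·0.5807 = +6.3578 (running +6.3578)
  i=2: 3.6686·3.3142 − -0.9617·1.7258 = +13.8180 (running +20.1758)
  i=3: -0.9617·1.6509 − -4.3171·3.3142 = +12.7201 (running +32.8959)
  i=4: -4.3171·-2.6181 − -1.9049·1.6509 = +14.4474 (running +47.3432)
  i=5: -1.9049·-4.6498 − 0.4322·-2.6181 = +9.9893 (running +57.3325)
  i=6: 0.4322·-1.3370 − 5.1371·-4.6498 = +23.3088 (running +80.6413)
  i=7: 5.1371·0.5807 − 4.9184·-1.3370 = +9.5588 (running +90.2001)
Area = |Σ|/2 = |90.2001|/2 = 45.1000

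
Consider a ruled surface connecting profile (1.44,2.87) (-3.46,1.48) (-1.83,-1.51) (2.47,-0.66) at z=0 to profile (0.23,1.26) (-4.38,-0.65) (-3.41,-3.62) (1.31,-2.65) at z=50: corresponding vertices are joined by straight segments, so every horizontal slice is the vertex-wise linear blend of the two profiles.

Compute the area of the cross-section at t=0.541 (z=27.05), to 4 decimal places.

Cross-section at t=0.541: each vertex is (1-t)·p0[i] + t·p1[i].
  v1: (1-0.541)·(1.44,2.87) + 0.541·(0.23,1.26) = (0.7854,1.9990)
  v2: (1-0.541)·(-3.46,1.48) + 0.541·(-4.38,-0.65) = (-3.9577,0.3277)
  v3: (1-0.541)·(-1.83,-1.51) + 0.541·(-3.41,-3.62) = (-2.6848,-2.6515)
  v4: (1-0.541)·(2.47,-0.66) + 0.541·(1.31,-2.65) = (1.8424,-1.7366)
Shoelace sum Σ(x_i·y_{i+1} − x_{i+1}·y_i):
  i=1: 0.7854·0.3277 − -3.9577·1.9990 = +8.1688 (running +8.1688)
  i=2: -3.9577·-2.6515 − -2.6848·0.3277 = +11.3737 (running +19.5424)
  i=3: -2.6848·-1.7366 − 1.8424·-2.6515 = +9.5476 (running +29.0901)
  i=4: 1.8424·1.9990 − 0.7854·-1.7366 = +5.0469 (running +34.1370)
Area = |Σ|/2 = |34.1370|/2 = 17.0685

Area at t=0.541: 17.0685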